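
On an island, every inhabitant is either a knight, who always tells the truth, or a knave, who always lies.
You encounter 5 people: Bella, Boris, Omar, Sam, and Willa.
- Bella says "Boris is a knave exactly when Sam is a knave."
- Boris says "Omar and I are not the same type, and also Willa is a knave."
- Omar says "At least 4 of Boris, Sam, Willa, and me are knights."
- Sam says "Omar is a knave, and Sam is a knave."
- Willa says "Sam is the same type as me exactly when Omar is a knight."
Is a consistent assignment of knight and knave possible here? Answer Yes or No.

Checking all 32 assignments, each has at least one speaker whose statement's truth value contradicts their type.

No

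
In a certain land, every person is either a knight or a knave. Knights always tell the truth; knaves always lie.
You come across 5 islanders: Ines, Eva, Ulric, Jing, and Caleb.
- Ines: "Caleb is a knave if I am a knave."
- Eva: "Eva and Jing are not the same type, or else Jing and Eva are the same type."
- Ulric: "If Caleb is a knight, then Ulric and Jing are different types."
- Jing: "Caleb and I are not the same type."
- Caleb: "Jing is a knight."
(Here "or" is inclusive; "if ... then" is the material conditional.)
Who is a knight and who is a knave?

Suppose Ines is a knave. Then Ines's statement "Caleb is a knave if I am a knave" would have to be false. Checking the 16 ways to assign the others, none is consistent with every speaker.
(For instance, with Eva=knight, Ulric=knight, Jing=knave, Caleb=knave, Ines's claim "Caleb is a knave if I am a knave" comes out true where it would need to be false.)
So Ines must be a knight, making "Caleb is a knave if I am a knave" true. Taking Ines=knight, Eva=knight, Ulric=knight, Jing=knave, Caleb=knave, each remaining statement checks out:
  Eva (knight): "Eva and Jing are not the same type, or else Jing and Eva are the same type" — true. ✓
  Ulric (knight): "if Caleb is a knight, then Ulric and Jing are different types" — true. ✓
  Jing (knave): "Caleb and I are not the same type" — false. ✓
  Caleb (knave): "Jing is a knight" — false. ✓
This is the unique consistent assignment.

Ines is a knight, Eva is a knight, Ulric is a knight, Jing is a knave, and Caleb is a knave.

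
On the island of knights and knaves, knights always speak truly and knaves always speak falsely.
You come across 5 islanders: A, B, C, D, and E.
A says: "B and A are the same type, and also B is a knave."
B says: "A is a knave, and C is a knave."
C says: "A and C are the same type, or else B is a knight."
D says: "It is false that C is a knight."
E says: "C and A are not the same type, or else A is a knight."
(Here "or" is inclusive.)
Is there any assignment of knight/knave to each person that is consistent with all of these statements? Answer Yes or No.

No

Checking all 32 assignments, each has at least one speaker whose statement's truth value contradicts their type.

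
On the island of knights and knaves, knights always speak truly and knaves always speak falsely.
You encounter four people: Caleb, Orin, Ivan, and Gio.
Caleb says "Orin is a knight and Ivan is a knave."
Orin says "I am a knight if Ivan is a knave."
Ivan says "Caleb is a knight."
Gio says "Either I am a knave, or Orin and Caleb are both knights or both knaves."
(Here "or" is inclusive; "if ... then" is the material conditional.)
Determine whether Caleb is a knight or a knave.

Consistent assignments: {Caleb=knave, Orin=knave, Ivan=knave, Gio=knight}
In every consistent assignment, Caleb is a knave.

Caleb is a knave.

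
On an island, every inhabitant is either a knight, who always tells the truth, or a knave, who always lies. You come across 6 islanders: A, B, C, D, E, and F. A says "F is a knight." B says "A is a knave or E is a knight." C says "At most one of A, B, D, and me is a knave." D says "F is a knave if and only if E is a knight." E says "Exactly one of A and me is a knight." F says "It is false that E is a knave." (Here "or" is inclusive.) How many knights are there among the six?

1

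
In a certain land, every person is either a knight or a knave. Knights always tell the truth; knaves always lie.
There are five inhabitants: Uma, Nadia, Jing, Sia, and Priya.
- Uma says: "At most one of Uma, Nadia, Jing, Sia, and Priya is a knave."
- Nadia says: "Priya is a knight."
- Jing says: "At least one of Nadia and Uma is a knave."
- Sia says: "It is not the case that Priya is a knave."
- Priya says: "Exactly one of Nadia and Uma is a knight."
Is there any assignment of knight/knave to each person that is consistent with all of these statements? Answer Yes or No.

Yes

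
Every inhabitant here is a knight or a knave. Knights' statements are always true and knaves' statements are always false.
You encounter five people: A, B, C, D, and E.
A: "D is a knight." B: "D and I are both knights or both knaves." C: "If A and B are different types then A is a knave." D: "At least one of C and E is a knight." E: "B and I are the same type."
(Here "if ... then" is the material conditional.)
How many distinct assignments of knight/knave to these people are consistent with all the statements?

2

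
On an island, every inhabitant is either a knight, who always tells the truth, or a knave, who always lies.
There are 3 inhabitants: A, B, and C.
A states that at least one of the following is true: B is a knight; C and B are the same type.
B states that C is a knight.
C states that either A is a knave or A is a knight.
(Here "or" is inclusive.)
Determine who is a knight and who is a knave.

A is a knight, so "at least one of the following is true: B is a knight; C and B are the same type" must be true — and it is.
B is a knight, and the claim "C is a knight" is indeed true.
C is a knight, and the claim "either A is a knave or A is a knight" is indeed true.

Knights: A, B, and C. Knaves: none.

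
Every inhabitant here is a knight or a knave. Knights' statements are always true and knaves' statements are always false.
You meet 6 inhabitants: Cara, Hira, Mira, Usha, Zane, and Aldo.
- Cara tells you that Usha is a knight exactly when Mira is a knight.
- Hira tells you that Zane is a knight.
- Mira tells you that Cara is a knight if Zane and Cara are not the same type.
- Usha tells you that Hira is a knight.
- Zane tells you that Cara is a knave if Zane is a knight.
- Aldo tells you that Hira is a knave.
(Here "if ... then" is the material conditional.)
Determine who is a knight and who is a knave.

Cara is a knave, so "Usha is a knight exactly when Mira is a knight" must be false — and it is.
Hira is a knight; "Zane is a knight" is True, as required.
Mira is a knave, and the claim "Cara is a knight if Zane and Cara are not the same type" is indeed false.
Usha is a knight, so "Hira is a knight" must be True — and it is.
Zane (knight): "Cara is a knave if Zane is a knight" — True. ✓
Aldo is a knave; "Hira is a knave" is false, as required.

Cara is a knave, Hira is a knight, Mira is a knave, Usha is a knight, Zane is a knight, and Aldo is a knave.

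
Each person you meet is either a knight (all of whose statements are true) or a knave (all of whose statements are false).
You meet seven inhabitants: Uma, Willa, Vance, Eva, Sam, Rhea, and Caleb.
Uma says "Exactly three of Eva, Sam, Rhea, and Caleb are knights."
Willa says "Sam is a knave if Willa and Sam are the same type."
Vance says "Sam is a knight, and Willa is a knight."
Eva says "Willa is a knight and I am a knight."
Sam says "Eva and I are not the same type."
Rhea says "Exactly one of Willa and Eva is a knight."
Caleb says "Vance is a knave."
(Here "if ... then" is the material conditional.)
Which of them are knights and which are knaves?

Uma is a knave, Willa is a knight, Vance is a knave, Eva is a knave, Sam is a knave, Rhea is a knight, and Caleb is a knight.

Since Uma is a knave, "exactly three of Eva, Sam, Rhea, and Caleb are knights" needs to be False, which holds.
Willa is a knight, and the claim "Sam is a knave if Willa and Sam are the same type" is indeed True.
Vance (knave): "Sam is a knight, and Willa is a knight" — False. ✓
As a knave, Eva's statement "Willa is a knight and I am a knight" should be False; it is.
Sam is a knave, and the claim "Eva and I are not the same type" is indeed False.
Rhea is a knight; "exactly one of Willa and Eva is a knight" is True, as required.
Caleb (knight): "Vance is a knave" — True. ✓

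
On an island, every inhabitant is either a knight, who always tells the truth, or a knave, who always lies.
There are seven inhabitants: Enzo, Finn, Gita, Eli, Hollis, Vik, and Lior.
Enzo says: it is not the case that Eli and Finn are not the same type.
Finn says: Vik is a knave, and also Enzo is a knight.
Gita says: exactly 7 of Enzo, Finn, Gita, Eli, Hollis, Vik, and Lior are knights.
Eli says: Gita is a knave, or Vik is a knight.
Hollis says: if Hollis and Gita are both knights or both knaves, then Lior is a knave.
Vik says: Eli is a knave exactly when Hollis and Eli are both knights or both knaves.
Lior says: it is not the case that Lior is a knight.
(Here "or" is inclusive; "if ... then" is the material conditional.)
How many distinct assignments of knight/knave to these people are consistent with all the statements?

0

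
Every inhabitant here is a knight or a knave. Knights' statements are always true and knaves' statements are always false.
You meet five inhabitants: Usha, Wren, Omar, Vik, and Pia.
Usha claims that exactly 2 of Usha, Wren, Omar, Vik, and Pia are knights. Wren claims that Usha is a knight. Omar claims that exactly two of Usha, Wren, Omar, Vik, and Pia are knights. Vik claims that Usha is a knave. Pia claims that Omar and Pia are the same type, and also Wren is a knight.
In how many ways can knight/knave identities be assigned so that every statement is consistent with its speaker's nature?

Consistent assignments:
  Usha=knave, Wren=knave, Omar=knave, Vik=knight, Pia=knave

1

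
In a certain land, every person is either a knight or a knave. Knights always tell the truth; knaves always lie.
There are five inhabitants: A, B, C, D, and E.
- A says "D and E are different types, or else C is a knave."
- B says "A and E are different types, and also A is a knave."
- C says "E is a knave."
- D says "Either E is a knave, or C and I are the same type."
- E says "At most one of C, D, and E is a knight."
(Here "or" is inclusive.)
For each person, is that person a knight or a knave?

Since A is a knight, "D and E are different types, or else C is a knave" needs to be True, which holds.
B is a knave, so "A and E are different types, and also A is a knave" must be false — and it is.
C is a knight; "E is a knave" is True, as required.
D is a knight, so "either E is a knave, or C and I are the same type" must be True — and it is.
Since E is a knave, "at most one of C, D, and E is a knight" needs to be false, which holds.

A is a knight, B is a knave, C is a knight, D is a knight, and E is a knave.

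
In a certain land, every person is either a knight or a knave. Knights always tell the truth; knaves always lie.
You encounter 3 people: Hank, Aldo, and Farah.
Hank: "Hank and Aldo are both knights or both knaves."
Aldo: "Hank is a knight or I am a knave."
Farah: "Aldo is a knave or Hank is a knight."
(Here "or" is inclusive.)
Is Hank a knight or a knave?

Consistent assignments: {Hank=knight, Aldo=knight, Farah=knight}
In every consistent assignment, Hank is a knight.

Hank is a knight.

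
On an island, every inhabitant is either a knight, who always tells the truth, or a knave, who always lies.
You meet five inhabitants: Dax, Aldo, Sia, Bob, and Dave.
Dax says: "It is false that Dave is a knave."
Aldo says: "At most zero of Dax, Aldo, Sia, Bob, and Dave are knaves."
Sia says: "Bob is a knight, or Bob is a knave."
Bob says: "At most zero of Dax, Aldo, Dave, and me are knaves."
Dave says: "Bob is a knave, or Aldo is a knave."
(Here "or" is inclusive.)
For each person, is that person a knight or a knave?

Dax is a knight, Aldo is a knave, Sia is a knight, Bob is a knave, and Dave is a knight.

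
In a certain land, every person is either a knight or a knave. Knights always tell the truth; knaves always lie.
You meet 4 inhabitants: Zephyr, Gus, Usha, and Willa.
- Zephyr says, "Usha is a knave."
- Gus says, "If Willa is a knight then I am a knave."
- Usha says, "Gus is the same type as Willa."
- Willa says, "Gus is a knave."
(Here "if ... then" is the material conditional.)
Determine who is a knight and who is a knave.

Zephyr is a knight, Gus is a knight, Usha is a knave, and Willa is a knave.

Zephyr is a knight, so "Usha is a knave" must be true — and it is.
Gus (knight): "if Willa is a knight then I am a knave" — true. ✓
Usha (knave): "Gus is the same type as Willa" — false. ✓
Willa is a knave; "Gus is a knave" is false, as required.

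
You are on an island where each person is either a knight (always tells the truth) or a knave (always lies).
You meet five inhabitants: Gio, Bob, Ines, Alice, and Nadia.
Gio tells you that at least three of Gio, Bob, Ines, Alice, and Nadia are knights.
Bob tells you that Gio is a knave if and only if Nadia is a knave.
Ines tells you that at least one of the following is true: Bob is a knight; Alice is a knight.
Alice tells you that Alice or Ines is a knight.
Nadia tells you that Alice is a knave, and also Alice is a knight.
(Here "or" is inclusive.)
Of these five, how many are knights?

The unique consistent assignment is Gio=knight, Bob=knave, Ines=knight, Alice=knight, Nadia=knave.
That has 3 knights.

3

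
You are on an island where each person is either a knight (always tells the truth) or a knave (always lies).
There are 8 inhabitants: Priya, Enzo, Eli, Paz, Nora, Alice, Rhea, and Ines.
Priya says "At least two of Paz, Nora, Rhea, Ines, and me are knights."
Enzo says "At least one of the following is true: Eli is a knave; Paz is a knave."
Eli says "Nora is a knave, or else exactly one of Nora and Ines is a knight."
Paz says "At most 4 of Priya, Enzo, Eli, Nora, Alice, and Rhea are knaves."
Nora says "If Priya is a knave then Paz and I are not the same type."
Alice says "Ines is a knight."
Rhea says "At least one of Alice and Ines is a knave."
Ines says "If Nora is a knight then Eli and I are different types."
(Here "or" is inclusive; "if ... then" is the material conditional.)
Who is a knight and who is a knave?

Priya is a knight, Enzo is a knight, Eli is a knave, Paz is a knight, Nora is a knight, Alice is a knight, Rhea is a knave, and Ines is a knight.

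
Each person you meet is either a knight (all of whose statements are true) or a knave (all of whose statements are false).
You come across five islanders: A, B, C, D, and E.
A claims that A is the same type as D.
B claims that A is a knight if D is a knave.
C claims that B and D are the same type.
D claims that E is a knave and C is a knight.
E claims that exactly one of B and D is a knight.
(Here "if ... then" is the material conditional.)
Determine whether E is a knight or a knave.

E is a knave.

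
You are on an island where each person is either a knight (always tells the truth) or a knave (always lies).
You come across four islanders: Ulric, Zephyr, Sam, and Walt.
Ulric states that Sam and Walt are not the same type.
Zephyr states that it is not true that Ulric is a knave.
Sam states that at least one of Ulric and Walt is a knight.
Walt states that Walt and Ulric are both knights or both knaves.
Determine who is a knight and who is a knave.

Ulric is a knight, Zephyr is a knight, Sam is a knight, and Walt is a knave.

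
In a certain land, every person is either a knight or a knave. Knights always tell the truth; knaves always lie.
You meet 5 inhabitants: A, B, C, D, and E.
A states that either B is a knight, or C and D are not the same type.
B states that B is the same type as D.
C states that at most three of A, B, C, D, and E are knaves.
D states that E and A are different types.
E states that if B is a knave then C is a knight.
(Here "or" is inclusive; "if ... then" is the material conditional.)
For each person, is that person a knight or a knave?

Knights: C, D, and E. Knaves: A and B.

Suppose A is a knight. Then A's statement "either B is a knight, or C and D are not the same type" would have to be true. Checking the 16 ways to assign the others, none is consistent with every speaker.
(For instance, with B=knave, C=knight, D=knight, E=knight, A's claim "either B is a knight, or C and D are not the same type" comes out false where it would need to be true.)
So A must be a knave, making "either B is a knight, or C and D are not the same type" false. Taking A=knave, B=knave, C=knight, D=knight, E=knight, each remaining statement checks out:
  B (knave): "B is the same type as D" — false. ✓
  C (knight): "at most three of A, B, C, D, and E are knaves" — true. ✓
  D (knight): "E and A are different types" — true. ✓
  E (knight): "if B is a knave then C is a knight" — true. ✓
This is the unique consistent assignment.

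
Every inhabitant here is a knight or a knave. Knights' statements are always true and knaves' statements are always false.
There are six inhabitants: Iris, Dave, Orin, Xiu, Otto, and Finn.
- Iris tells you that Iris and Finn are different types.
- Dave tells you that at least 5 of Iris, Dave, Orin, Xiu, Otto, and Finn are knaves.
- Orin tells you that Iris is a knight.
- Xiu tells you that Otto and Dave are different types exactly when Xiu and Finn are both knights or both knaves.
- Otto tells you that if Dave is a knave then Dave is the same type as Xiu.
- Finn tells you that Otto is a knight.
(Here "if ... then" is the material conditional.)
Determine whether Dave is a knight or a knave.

Consistent assignments: {Iris=knight, Dave=knave, Orin=knight, Xiu=knight, Otto=knave, Finn=knave}
In every consistent assignment, Dave is a knave.

Dave is a knave.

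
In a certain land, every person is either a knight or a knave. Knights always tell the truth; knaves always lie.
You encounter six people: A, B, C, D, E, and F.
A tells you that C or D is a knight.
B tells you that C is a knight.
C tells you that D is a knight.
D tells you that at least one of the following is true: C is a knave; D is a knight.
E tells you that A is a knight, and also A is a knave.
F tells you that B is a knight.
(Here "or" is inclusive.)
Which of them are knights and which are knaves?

A is a knight, B is a knight, C is a knight, D is a knight, E is a knave, and F is a knight.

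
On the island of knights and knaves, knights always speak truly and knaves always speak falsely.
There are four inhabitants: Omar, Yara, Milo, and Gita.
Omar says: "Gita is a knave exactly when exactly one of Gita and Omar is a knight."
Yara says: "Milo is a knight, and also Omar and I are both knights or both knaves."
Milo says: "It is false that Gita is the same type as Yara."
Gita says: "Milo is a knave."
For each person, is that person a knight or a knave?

Omar (knight): "Gita is a knave exactly when exactly one of Gita and Omar is a knight" — True. ✓
Since Yara is a knight, "Milo is a knight, and also Omar and I are both knights or both knaves" needs to be True, which holds.
Milo is a knight; "it is false that Gita is the same type as Yara" is True, as required.
Gita is a knave; "Milo is a knave" is False, as required.

Omar is a knight, Yara is a knight, Milo is a knight, and Gita is a knave.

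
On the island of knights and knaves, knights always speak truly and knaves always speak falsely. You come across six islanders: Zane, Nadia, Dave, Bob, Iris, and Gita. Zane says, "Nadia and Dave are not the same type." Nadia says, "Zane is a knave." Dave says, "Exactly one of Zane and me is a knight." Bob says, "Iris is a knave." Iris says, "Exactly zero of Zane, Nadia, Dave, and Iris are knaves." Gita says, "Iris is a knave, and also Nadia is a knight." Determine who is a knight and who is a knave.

Zane is a knave, so "Nadia and Dave are not the same type" must be false — and it is.
As a knight, Nadia's statement "Zane is a knave" should be true; it is.
Dave is a knight; "exactly one of Zane and me is a knight" is true, as required.
Bob (knight): "Iris is a knave" — true. ✓
As a knave, Iris's statement "exactly zero of Zane, Nadia, Dave, and Iris are knaves" should be false; it is.
Gita is a knight; "Iris is a knave, and also Nadia is a knight" is true, as required.

Zane is a knave, Nadia is a knight, Dave is a knight, Bob is a knight, Iris is a knave, and Gita is a knight.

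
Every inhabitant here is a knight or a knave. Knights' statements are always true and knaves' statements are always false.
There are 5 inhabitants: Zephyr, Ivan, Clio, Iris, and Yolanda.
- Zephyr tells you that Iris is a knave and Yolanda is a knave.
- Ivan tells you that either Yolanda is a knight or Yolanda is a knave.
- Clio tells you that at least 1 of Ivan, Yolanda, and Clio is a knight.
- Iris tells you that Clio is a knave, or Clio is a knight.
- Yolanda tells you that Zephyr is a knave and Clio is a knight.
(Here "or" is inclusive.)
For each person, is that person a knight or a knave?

Zephyr is a knave, Ivan is a knight, Clio is a knight, Iris is a knight, and Yolanda is a knight.

As a knave, Zephyr's statement "Iris is a knave and Yolanda is a knave" should be false; it is.
Ivan (knight): "either Yolanda is a knight or Yolanda is a knave" — True. ✓
Clio is a knight, and the claim "at least 1 of Ivan, Yolanda, and Clio is a knight" is indeed True.
Iris (knight): "Clio is a knave, or Clio is a knight" — True. ✓
Yolanda is a knight, and the claim "Zephyr is a knave and Clio is a knight" is indeed True.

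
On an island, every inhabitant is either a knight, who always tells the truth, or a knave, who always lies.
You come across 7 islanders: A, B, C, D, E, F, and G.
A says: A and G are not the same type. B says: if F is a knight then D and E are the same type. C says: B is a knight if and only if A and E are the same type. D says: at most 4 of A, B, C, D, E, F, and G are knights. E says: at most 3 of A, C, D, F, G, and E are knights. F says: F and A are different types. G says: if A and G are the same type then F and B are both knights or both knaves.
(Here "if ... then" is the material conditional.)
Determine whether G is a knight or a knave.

G is a knave.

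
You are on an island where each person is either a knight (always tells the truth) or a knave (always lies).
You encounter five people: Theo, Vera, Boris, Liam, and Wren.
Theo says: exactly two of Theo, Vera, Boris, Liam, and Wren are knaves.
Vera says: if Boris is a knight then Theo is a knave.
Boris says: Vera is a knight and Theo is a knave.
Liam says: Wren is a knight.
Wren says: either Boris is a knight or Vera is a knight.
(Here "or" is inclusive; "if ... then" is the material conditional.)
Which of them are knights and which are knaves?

Knights: Vera, Boris, Liam, and Wren. Knaves: Theo.

Suppose Theo is a knight. Then Theo's statement "exactly two of Theo, Vera, Boris, Liam, and Wren are knaves" would have to be true. Checking the 16 ways to assign the others, none is consistent with every speaker.
(For instance, with Vera=knight, Boris=knight, Liam=knight, Wren=knight, Theo's claim "exactly two of Theo, Vera, Boris, Liam, and Wren are knaves" comes out false where it would need to be true.)
So Theo must be a knave, making "exactly two of Theo, Vera, Boris, Liam, and Wren are knaves" false. Taking Theo=knave, Vera=knight, Boris=knight, Liam=knight, Wren=knight, each remaining statement checks out:
  Vera (knight): "if Boris is a knight then Theo is a knave" — true. ✓
  Boris (knight): "Vera is a knight and Theo is a knave" — true. ✓
  Liam (knight): "Wren is a knight" — true. ✓
  Wren (knight): "either Boris is a knight or Vera is a knight" — true. ✓
This is the unique consistent assignment.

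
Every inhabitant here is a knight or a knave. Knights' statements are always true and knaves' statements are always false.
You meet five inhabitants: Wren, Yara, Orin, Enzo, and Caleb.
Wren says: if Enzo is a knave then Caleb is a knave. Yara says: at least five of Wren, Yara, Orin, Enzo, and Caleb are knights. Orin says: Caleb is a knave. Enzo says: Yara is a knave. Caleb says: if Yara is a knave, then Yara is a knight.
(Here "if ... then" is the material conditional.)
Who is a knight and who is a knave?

Wren is a knight, Yara is a knave, Orin is a knight, Enzo is a knight, and Caleb is a knave.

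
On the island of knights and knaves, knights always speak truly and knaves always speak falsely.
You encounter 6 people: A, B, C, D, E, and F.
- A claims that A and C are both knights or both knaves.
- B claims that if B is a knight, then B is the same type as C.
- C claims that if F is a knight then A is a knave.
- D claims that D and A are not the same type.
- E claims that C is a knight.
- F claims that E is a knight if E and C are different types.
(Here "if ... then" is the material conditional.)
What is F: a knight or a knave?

Consistent assignments: {A=knave, B=knight, C=knight, D=knight, E=knight, F=knight}; {A=knave, B=knight, C=knight, D=knave, E=knight, F=knight}
In every consistent assignment, F is a knight.

F is a knight.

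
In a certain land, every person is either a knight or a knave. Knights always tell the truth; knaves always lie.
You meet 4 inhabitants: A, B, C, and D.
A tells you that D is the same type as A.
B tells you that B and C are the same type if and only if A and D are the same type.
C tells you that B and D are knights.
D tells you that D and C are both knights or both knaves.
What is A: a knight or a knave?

Consistent assignments: {A=knight, B=knight, C=knight, D=knight}
In every consistent assignment, A is a knight.

A is a knight.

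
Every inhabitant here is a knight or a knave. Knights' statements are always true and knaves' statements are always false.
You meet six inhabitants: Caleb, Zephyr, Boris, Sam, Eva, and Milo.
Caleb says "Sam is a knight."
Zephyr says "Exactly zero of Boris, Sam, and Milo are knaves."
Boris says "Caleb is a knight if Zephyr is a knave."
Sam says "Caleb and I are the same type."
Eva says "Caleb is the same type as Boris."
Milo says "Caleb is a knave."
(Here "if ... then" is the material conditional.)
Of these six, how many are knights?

4

The unique consistent assignment is Caleb=knight, Zephyr=knave, Boris=knight, Sam=knight, Eva=knight, Milo=knave.
That has 4 knights.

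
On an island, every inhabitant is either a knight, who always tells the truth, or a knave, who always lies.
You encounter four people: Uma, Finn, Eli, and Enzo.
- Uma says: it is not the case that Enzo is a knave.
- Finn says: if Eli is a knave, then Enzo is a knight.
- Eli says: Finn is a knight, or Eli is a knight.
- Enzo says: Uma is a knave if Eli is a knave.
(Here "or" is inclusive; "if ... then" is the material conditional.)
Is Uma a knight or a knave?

Consistent assignments: {Uma=knight, Finn=knight, Eli=knight, Enzo=knight}
In every consistent assignment, Uma is a knight.

Uma is a knight.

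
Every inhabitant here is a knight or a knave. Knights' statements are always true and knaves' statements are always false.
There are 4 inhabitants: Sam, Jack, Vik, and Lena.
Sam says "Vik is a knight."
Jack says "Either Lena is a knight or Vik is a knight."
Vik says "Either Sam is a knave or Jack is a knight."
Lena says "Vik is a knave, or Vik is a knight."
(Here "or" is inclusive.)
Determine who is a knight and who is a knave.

Sam is a knight, Jack is a knight, Vik is a knight, and Lena is a knight.

Since Sam is a knight, "Vik is a knight" needs to be true, which holds.
Since Jack is a knight, "either Lena is a knight or Vik is a knight" needs to be true, which holds.
As a knight, Vik's statement "either Sam is a knave or Jack is a knight" should be true; it is.
As a knight, Lena's statement "Vik is a knave, or Vik is a knight" should be true; it is.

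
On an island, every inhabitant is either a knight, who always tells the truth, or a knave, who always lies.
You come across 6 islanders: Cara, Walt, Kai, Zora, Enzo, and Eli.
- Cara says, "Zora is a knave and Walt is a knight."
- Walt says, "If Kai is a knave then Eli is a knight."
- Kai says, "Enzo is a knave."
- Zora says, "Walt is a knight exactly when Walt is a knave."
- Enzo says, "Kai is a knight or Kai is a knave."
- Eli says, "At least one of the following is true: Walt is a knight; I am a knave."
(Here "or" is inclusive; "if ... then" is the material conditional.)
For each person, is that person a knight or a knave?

As a knight, Cara's statement "Zora is a knave and Walt is a knight" should be true; it is.
As a knight, Walt's statement "if Kai is a knave then Eli is a knight" should be true; it is.
Kai is a knave, so "Enzo is a knave" must be false — and it is.
Zora (knave): "Walt is a knight exactly when Walt is a knave" — false. ✓
Enzo (knight): "Kai is a knight or Kai is a knave" — true. ✓
Eli is a knight, so "at least one of the following is true: Walt is a knight; I am a knave" must be true — and it is.

Cara is a knight, Walt is a knight, Kai is a knave, Zora is a knave, Enzo is a knight, and Eli is a knight.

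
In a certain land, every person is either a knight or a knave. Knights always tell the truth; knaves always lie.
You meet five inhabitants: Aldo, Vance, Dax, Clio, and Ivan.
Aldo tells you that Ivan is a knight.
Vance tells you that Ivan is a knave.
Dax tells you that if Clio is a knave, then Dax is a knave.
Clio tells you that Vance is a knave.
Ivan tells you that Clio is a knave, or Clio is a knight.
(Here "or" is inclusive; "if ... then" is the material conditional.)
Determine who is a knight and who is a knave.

Knights: Aldo, Dax, Clio, and Ivan. Knaves: Vance.

Aldo is a knight, so "Ivan is a knight" must be true — and it is.
Since Vance is a knave, "Ivan is a knave" needs to be False, which holds.
Dax is a knight; "if Clio is a knave, then Dax is a knave" is true, as required.
Since Clio is a knight, "Vance is a knave" needs to be true, which holds.
Ivan (knight): "Clio is a knave, or Clio is a knight" — true. ✓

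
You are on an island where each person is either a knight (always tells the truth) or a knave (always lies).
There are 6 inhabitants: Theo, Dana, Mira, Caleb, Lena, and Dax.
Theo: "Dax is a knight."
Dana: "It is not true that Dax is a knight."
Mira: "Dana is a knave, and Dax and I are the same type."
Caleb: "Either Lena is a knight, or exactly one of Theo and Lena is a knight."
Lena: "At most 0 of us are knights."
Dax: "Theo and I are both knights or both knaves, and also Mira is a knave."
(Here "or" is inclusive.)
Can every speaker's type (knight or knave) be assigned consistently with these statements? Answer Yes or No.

Yes

One consistent assignment: Theo=knight, Dana=knave, Mira=knave, Caleb=knight, Lena=knave, Dax=knight.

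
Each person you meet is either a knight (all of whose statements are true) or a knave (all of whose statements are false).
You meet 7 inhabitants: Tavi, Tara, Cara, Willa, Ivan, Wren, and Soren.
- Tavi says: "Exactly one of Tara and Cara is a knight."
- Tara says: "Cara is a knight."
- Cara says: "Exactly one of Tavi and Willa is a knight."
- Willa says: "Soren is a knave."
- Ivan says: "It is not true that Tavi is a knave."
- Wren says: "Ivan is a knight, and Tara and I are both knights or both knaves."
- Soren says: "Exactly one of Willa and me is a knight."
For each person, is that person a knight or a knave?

Tavi is a knave, Tara is a knave, Cara is a knave, Willa is a knave, Ivan is a knave, Wren is a knave, and Soren is a knight.

As a knave, Tavi's statement "exactly one of Tara and Cara is a knight" should be false; it is.
Tara is a knave; "Cara is a knight" is false, as required.
Cara is a knave; "exactly one of Tavi and Willa is a knight" is false, as required.
Willa is a knave, and the claim "Soren is a knave" is indeed false.
Ivan is a knave, so "it is not true that Tavi is a knave" must be false — and it is.
Wren is a knave, and the claim "Ivan is a knight, and Tara and I are both knights or both knaves" is indeed false.
Soren is a knight, and the claim "exactly one of Willa and me is a knight" is indeed true.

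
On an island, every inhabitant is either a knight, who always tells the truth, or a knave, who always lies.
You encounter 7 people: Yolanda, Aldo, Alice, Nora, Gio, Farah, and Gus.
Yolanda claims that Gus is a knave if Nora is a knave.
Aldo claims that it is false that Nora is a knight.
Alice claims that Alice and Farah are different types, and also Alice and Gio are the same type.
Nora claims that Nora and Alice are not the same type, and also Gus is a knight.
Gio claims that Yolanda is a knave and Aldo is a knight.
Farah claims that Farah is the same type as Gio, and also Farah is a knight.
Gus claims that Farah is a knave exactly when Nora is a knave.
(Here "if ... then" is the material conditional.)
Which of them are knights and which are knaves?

As a knave, Yolanda's statement "Gus is a knave if Nora is a knave" should be false; it is.
As a knight, Aldo's statement "it is false that Nora is a knight" should be true; it is.
Alice is a knave; "Alice and Farah are different types, and also Alice and Gio are the same type" is false, as required.
Nora is a knave, and the claim "Nora and Alice are not the same type, and also Gus is a knight" is indeed false.
Gio (knight): "Yolanda is a knave and Aldo is a knight" — true. ✓
Farah (knave): "Farah is the same type as Gio, and also Farah is a knight" — false. ✓
Gus (knight): "Farah is a knave exactly when Nora is a knave" — true. ✓

Knights: Aldo, Gio, and Gus. Knaves: Yolanda, Alice, Nora, and Farah.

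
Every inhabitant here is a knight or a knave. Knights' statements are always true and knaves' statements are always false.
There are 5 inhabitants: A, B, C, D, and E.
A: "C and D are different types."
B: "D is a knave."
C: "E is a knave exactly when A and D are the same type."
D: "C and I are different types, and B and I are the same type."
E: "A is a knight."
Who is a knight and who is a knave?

Knights: A, B, C, and E. Knaves: D.

As a knight, A's statement "C and D are different types" should be true; it is.
Since B is a knight, "D is a knave" needs to be true, which holds.
C is a knight, so "E is a knave exactly when A and D are the same type" must be true — and it is.
As a knave, D's statement "C and I are different types, and B and I are the same type" should be false; it is.
As a knight, E's statement "A is a knight" should be true; it is.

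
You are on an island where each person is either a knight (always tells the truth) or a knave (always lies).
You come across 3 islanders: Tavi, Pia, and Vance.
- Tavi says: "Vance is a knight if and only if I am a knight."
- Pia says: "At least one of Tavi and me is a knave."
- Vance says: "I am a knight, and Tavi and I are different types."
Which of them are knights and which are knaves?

Knights: Pia and Vance. Knaves: Tavi.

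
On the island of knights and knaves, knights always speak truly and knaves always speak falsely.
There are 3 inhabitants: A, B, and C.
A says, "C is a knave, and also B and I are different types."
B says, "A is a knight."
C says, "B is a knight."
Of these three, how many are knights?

0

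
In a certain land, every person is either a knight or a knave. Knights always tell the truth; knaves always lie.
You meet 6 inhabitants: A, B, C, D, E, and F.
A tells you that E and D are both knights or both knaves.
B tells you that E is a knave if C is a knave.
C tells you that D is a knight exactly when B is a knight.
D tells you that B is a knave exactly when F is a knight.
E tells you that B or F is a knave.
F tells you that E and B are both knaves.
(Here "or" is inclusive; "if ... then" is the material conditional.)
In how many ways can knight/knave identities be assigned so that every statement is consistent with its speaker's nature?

1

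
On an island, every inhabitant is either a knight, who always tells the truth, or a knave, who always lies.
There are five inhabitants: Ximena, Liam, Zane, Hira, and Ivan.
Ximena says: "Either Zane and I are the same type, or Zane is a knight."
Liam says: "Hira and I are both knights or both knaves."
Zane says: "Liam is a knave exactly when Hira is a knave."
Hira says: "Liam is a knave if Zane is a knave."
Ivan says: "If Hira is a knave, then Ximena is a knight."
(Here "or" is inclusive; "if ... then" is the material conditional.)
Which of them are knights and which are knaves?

Ximena is a knight, Liam is a knight, Zane is a knight, Hira is a knight, and Ivan is a knight.

Since Ximena is a knight, "either Zane and I are the same type, or Zane is a knight" needs to be true, which holds.
Liam is a knight, and the claim "Hira and I are both knights or both knaves" is indeed true.
Zane is a knight, and the claim "Liam is a knave exactly when Hira is a knave" is indeed true.
Hira is a knight; "Liam is a knave if Zane is a knave" is true, as required.
Ivan is a knight, and the claim "if Hira is a knave, then Ximena is a knight" is indeed true.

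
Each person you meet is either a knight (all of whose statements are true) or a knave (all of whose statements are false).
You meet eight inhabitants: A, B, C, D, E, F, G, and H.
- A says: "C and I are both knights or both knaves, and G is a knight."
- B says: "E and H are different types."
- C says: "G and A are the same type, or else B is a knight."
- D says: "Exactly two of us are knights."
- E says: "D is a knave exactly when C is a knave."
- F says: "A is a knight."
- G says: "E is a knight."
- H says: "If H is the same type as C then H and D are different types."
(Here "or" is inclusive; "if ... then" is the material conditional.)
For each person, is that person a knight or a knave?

A is a knave, B is a knight, C is a knight, D is a knave, E is a knave, F is a knave, G is a knave, and H is a knight.

A is a knave, so "C and I are both knights or both knaves, and G is a knight" must be False — and it is.
B is a knight; "E and H are different types" is True, as required.
C is a knight, and the claim "G and A are the same type, or else B is a knight" is indeed True.
D is a knave, so "exactly two of us are knights" must be False — and it is.
Since E is a knave, "D is a knave exactly when C is a knave" needs to be False, which holds.
F is a knave; "A is a knight" is False, as required.
G is a knave, so "E is a knight" must be False — and it is.
H is a knight, and the claim "if H is the same type as C then H and D are different types" is indeed True.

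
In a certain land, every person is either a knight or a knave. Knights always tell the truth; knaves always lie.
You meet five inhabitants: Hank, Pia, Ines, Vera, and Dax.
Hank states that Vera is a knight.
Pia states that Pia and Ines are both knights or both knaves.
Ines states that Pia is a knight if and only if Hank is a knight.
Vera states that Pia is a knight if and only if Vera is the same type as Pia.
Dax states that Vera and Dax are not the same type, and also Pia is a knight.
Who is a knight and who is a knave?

Hank is a knave, Pia is a knave, Ines is a knight, Vera is a knave, and Dax is a knave.

Since Hank is a knave, "Vera is a knight" needs to be false, which holds.
Pia is a knave, so "Pia and Ines are both knights or both knaves" must be false — and it is.
Ines is a knight, and the claim "Pia is a knight if and only if Hank is a knight" is indeed true.
Vera (knave): "Pia is a knight if and only if Vera is the same type as Pia" — false. ✓
Dax is a knave, so "Vera and Dax are not the same type, and also Pia is a knight" must be false — and it is.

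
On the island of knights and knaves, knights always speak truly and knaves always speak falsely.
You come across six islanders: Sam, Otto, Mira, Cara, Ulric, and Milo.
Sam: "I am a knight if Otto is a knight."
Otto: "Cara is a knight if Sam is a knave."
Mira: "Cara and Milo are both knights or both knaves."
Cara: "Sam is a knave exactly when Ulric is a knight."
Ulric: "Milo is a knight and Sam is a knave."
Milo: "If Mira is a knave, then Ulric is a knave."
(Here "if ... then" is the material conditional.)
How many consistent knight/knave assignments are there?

2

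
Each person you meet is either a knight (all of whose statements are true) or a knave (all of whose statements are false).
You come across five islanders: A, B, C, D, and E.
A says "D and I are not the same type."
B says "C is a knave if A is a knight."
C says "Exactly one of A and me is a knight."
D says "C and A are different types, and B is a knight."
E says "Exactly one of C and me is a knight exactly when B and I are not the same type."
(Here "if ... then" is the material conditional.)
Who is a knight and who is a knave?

A is a knave, B is a knight, C is a knave, D is a knave, and E is a knave.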